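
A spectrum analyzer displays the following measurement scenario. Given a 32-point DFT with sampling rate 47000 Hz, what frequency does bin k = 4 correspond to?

The frequency of DFT bin k is: f_k = k * f_s / N
f_4 = 4 * 47000 / 32 = 5875 Hz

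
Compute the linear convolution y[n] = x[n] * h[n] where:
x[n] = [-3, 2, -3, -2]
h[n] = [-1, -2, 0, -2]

y[n] = sum_k x[k]*h[n-k]. Output length = len(x) + len(h) - 1 = 4 + 4 - 1 = 7.
y[0] = -3*-1 = 3
y[1] = 2*-1 + -3*-2 = 4
y[2] = -3*-1 + 2*-2 + -3*0 = -1
y[3] = -2*-1 + -3*-2 + 2*0 + -3*-2 = 14
y[4] = -2*-2 + -3*0 + 2*-2 = 0
y[5] = -2*0 + -3*-2 = 6
y[6] = -2*-2 = 4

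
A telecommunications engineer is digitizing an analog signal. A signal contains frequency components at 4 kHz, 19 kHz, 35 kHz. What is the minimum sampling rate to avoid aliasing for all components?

The highest frequency component is f_max = 35 kHz.
Nyquist rate = 2 * f_max = 2 * 35 kHz = 70 kHz.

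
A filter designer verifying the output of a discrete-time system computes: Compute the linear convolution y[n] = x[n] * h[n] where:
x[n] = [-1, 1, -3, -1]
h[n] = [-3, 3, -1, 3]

y[n] = sum_k x[k]*h[n-k]. Output length = len(x) + len(h) - 1 = 4 + 4 - 1 = 7.
y[0] = -1*-3 = 3
y[1] = 1*-3 + -1*3 = -6
y[2] = -3*-3 + 1*3 + -1*-1 = 13
y[3] = -1*-3 + -3*3 + 1*-1 + -1*3 = -10
y[4] = -1*3 + -3*-1 + 1*3 = 3
y[5] = -1*-1 + -3*3 = -8
y[6] = -1*3 = -3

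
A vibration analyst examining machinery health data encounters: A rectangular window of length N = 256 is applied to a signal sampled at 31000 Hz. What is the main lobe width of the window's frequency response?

For a rectangular window of length N,
the main lobe width in frequency is 2*f_s/N.
= 2*31000/256 = 3875/16 Hz
This determines the minimum frequency separation for resolving two sinusoids.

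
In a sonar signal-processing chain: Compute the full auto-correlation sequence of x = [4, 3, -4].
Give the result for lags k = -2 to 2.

r_xx[k] = sum_m x[m]*x[m+k], indexed from 0, for k = -2 to 2:
  r_xx[-2] = x[2]*x[0] = -16
  r_xx[-1] = x[1]*x[0] + x[2]*x[1] = 0
  r_xx[0] = x[0]*x[0] + x[1]*x[1] + x[2]*x[2] = 41
  r_xx[1] = x[0]*x[1] + x[1]*x[2] = 0
  r_xx[2] = x[0]*x[2] = -16
r_xx = [-16, 0, 41, 0, -16]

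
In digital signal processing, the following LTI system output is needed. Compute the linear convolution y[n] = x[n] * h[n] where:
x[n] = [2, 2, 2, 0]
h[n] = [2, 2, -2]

y[n] = sum_k x[k]*h[n-k]. Output length = len(x) + len(h) - 1 = 4 + 3 - 1 = 6.
y[0] = 2*2 = 4
y[1] = 2*2 + 2*2 = 8
y[2] = 2*2 + 2*2 + 2*-2 = 4
y[3] = 0*2 + 2*2 + 2*-2 = 0
y[4] = 0*2 + 2*-2 = -4
y[5] = 0*-2 = 0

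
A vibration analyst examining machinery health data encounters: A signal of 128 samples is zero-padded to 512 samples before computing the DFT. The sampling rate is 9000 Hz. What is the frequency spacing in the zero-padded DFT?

Original DFT: N = 128, resolution = f_s/N = 9000/128 = 1125/16 Hz
Zero-padded DFT: N = 512, resolution = f_s/N = 9000/512 = 1125/64 Hz
Zero-padding interpolates the spectrum (finer frequency grid)
but does NOT improve the true spectral resolution (ability to resolve close frequencies).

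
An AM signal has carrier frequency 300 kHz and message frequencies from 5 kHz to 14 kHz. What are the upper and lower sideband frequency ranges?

Upper sideband (USB) = fc + [fm_low, fm_high] = 300 + [5, 14] = [305, 314] kHz
Lower sideband (LSB) = fc - [fm_high, fm_low] = 300 - [14, 5] = [286, 295] kHz
Total occupied spectrum: 286 kHz to 314 kHz (plus carrier at 300 kHz)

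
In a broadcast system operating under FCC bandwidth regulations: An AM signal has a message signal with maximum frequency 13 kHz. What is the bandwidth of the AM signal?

In AM (double-sideband), the bandwidth is twice the message frequency.
BW = 2 * f_m = 2 * 13 kHz = 26 kHz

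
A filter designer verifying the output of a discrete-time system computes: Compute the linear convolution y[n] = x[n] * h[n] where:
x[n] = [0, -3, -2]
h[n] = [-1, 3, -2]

y[n] = sum_k x[k]*h[n-k]. Output length = len(x) + len(h) - 1 = 3 + 3 - 1 = 5.
y[0] = 0*-1 = 0
y[1] = -3*-1 + 0*3 = 3
y[2] = -2*-1 + -3*3 + 0*-2 = -7
y[3] = -2*3 + -3*-2 = 0
y[4] = -2*-2 = 4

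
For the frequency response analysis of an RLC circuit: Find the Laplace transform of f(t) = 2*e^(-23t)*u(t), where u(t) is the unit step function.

Standard Laplace transform pair:
e^(-at)*u(t) <-> 1/(s+a)
With a = 23: L{2*e^(-23t)*u(t)} = 2/(s+23), ROC: Re(s) > -23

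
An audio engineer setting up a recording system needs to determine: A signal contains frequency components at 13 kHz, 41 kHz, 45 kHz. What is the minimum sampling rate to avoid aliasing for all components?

The highest frequency component is f_max = 45 kHz.
Nyquist rate = 2 * f_max = 2 * 45 kHz = 90 kHz.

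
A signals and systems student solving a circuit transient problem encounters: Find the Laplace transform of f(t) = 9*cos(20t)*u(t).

Standard pair: cos(wt)*u(t) <-> s/(s^2+w^2)
With w = 20: L{9*cos(20t)*u(t)} = 9s/(s^2+400)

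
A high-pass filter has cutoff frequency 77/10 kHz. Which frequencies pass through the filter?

A high-pass filter passes all frequencies above the cutoff frequency 77/10 kHz and attenuates lower frequencies.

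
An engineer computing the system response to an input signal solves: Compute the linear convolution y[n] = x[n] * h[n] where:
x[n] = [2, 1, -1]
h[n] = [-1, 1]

y[n] = sum_k x[k]*h[n-k]. Output length = len(x) + len(h) - 1 = 3 + 2 - 1 = 4.
y[0] = 2*-1 = -2
y[1] = 1*-1 + 2*1 = 1
y[2] = -1*-1 + 1*1 = 2
y[3] = -1*1 = -1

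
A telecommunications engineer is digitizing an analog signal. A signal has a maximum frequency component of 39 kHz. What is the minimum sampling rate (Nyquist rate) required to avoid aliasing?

By the Nyquist-Shannon sampling theorem,
the minimum sampling rate (Nyquist rate) must be at least 2 * f_max.
Nyquist rate = 2 * 39 kHz = 78 kHz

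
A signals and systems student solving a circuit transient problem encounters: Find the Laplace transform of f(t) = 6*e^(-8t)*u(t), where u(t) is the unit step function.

Standard Laplace transform pair:
e^(-at)*u(t) <-> 1/(s+a)
With a = 8: L{6*e^(-8t)*u(t)} = 6/(s+8), ROC: Re(s) > -8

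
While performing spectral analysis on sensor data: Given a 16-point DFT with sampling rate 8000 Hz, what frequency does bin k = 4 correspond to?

The frequency of DFT bin k is: f_k = k * f_s / N
f_4 = 4 * 8000 / 16 = 2000 Hz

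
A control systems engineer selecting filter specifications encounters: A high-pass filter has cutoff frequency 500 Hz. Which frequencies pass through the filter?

A high-pass filter passes all frequencies above the cutoff frequency 500 Hz and attenuates lower frequencies.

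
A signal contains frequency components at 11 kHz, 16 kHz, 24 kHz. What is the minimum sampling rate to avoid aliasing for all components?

The highest frequency component is f_max = 24 kHz.
Nyquist rate = 2 * f_max = 2 * 24 kHz = 48 kHz.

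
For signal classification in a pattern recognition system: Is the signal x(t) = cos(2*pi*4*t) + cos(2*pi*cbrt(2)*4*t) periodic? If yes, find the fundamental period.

f1 = 4 Hz, f2 = 4*cbrt(2) Hz
Ratio f2/f1 = cbrt(2), which is irrational.
Since the frequency ratio is irrational, no common period exists.
The signal is not periodic.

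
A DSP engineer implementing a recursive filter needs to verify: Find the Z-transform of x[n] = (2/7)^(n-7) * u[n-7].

Time-shifting property: if X(z) = Z{x[n]}, then Z{x[n-d]} = z^(-d) * X(z)
X(z) = z/(z - 2/7) for x[n] = (2/7)^n * u[n]
Z{x[n-7]} = z^(-7) * z/(z - 2/7) = z^(-6)/(z - 2/7)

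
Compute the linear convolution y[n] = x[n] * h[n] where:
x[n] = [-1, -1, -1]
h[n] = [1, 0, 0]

y[n] = sum_k x[k]*h[n-k]. Output length = len(x) + len(h) - 1 = 3 + 3 - 1 = 5.
y[0] = -1*1 = -1
y[1] = -1*1 + -1*0 = -1
y[2] = -1*1 + -1*0 + -1*0 = -1
y[3] = -1*0 + -1*0 = 0
y[4] = -1*0 = 0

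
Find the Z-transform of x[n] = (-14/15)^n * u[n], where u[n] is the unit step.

The Z-transform of a^n * u[n] is z/(z-a) for |z| > |a|.
Here a = -14/15, so X(z) = z/(z - (-14/15)) = 15z/(15z + 14)
ROC: |z| > 14/15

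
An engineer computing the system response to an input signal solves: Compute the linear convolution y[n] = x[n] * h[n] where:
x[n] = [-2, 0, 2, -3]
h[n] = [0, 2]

y[n] = sum_k x[k]*h[n-k]. Output length = len(x) + len(h) - 1 = 4 + 2 - 1 = 5.
y[0] = -2*0 = 0
y[1] = 0*0 + -2*2 = -4
y[2] = 2*0 + 0*2 = 0
y[3] = -3*0 + 2*2 = 4
y[4] = -3*2 = -6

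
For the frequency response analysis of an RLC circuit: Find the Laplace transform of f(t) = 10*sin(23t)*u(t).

Standard pair: sin(wt)*u(t) <-> w/(s^2+w^2)
With w = 23: L{10*sin(23t)*u(t)} = 230/(s^2+529)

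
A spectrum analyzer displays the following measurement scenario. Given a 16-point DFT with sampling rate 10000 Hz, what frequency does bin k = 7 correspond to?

The frequency of DFT bin k is: f_k = k * f_s / N
f_7 = 7 * 10000 / 16 = 4375 Hz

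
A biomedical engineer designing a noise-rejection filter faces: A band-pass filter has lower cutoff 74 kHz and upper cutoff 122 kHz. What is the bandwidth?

Bandwidth = f_high - f_low
= 122 kHz - 74 kHz = 48 kHz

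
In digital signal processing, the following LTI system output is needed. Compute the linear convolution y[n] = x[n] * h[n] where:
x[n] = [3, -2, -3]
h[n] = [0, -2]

y[n] = sum_k x[k]*h[n-k]. Output length = len(x) + len(h) - 1 = 3 + 2 - 1 = 4.
y[0] = 3*0 = 0
y[1] = -2*0 + 3*-2 = -6
y[2] = -3*0 + -2*-2 = 4
y[3] = -3*-2 = 6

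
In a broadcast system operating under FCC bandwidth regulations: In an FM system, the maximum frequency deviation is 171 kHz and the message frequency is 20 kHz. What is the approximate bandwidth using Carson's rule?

Carson's rule: BW = 2*(delta_f + f_m)
= 2*(171 + 20) kHz = 382 kHz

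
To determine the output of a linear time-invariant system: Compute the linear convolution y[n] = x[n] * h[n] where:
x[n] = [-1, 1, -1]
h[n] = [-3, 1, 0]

y[n] = sum_k x[k]*h[n-k]. Output length = len(x) + len(h) - 1 = 3 + 3 - 1 = 5.
y[0] = -1*-3 = 3
y[1] = 1*-3 + -1*1 = -4
y[2] = -1*-3 + 1*1 + -1*0 = 4
y[3] = -1*1 + 1*0 = -1
y[4] = -1*0 = 0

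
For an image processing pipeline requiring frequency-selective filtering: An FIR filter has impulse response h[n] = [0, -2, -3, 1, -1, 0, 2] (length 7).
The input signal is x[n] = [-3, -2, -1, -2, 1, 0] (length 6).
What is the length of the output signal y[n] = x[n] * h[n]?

For linear convolution, the output length is:
len(y) = len(x) + len(h) - 1 = 6 + 7 - 1 = 12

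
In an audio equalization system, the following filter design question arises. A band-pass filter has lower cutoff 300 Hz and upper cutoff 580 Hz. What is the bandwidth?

Bandwidth = f_high - f_low
= 580 Hz - 300 Hz = 280 Hz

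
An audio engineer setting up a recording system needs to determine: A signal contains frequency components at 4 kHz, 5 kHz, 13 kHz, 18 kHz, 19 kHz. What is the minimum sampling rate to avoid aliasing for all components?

The highest frequency component is f_max = 19 kHz.
Nyquist rate = 2 * f_max = 2 * 19 kHz = 38 kHz.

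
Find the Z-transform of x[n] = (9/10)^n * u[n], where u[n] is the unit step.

The Z-transform of a^n * u[n] is z/(z-a) for |z| > |a|.
Here a = 9/10, so X(z) = z/(z - (9/10)) = 10z/(10z - 9)
ROC: |z| > 9/10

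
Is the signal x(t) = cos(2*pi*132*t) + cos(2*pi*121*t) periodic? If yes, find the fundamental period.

f1 = 132 Hz, f2 = 121 Hz
Period T1 = 1/132, T2 = 1/121
Ratio T1/T2 = 121/132, which is rational.
The signal is periodic with fundamental period T = 1/GCD(132,121) = 1/11 s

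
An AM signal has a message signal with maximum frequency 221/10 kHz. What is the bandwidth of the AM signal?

In AM (double-sideband), the bandwidth is twice the message frequency.
BW = 2 * f_m = 2 * 221/10 kHz = 221/5 kHz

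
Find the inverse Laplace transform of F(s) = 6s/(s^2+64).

Standard pair: s/(s^2+w^2) <-> cos(wt)*u(t)
With k=6, w=8: f(t) = 6*cos(8t)*u(t)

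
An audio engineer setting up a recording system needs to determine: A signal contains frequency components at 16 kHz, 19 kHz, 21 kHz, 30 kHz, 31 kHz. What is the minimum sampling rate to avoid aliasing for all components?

The highest frequency component is f_max = 31 kHz.
Nyquist rate = 2 * f_max = 2 * 31 kHz = 62 kHz.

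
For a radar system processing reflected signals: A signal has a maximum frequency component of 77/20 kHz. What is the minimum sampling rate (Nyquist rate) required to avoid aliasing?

By the Nyquist-Shannon sampling theorem,
the minimum sampling rate (Nyquist rate) must be at least 2 * f_max.
Nyquist rate = 2 * 77/20 kHz = 77/10 kHz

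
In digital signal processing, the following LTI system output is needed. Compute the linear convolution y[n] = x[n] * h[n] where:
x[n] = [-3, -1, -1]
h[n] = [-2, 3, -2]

y[n] = sum_k x[k]*h[n-k]. Output length = len(x) + len(h) - 1 = 3 + 3 - 1 = 5.
y[0] = -3*-2 = 6
y[1] = -1*-2 + -3*3 = -7
y[2] = -1*-2 + -1*3 + -3*-2 = 5
y[3] = -1*3 + -1*-2 = -1
y[4] = -1*-2 = 2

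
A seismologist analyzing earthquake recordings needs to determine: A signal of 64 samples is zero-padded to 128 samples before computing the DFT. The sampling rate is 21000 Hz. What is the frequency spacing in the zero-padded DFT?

Original DFT: N = 64, resolution = f_s/N = 21000/64 = 2625/8 Hz
Zero-padded DFT: N = 128, resolution = f_s/N = 21000/128 = 2625/16 Hz
Zero-padding interpolates the spectrum (finer frequency grid)
but does NOT improve the true spectral resolution (ability to resolve close frequencies).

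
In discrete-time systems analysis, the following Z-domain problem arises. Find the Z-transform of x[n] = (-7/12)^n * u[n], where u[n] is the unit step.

The Z-transform of a^n * u[n] is z/(z-a) for |z| > |a|.
Here a = -7/12, so X(z) = z/(z - (-7/12)) = 12z/(12z + 7)
ROC: |z| > 7/12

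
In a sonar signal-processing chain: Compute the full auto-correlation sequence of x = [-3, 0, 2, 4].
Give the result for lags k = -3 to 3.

r_xx[k] = sum_m x[m]*x[m+k], indexed from 0, for k = -3 to 3:
  r_xx[-3] = x[3]*x[0] = -12
  r_xx[-2] = x[2]*x[0] + x[3]*x[1] = -6
  r_xx[-1] = x[1]*x[0] + x[2]*x[1] + x[3]*x[2] = 8
  r_xx[0] = x[0]*x[0] + x[1]*x[1] + x[2]*x[2] + x[3]*x[3] = 29
  r_xx[1] = x[0]*x[1] + x[1]*x[2] + x[2]*x[3] = 8
  r_xx[2] = x[0]*x[2] + x[1]*x[3] = -6
  r_xx[3] = x[0]*x[3] = -12
r_xx = [-12, -6, 8, 29, 8, -6, -12]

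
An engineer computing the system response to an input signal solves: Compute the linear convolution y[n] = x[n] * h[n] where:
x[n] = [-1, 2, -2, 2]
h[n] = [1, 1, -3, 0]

y[n] = sum_k x[k]*h[n-k]. Output length = len(x) + len(h) - 1 = 4 + 4 - 1 = 7.
y[0] = -1*1 = -1
y[1] = 2*1 + -1*1 = 1
y[2] = -2*1 + 2*1 + -1*-3 = 3
y[3] = 2*1 + -2*1 + 2*-3 + -1*0 = -6
y[4] = 2*1 + -2*-3 + 2*0 = 8
y[5] = 2*-3 + -2*0 = -6
y[6] = 2*0 = 0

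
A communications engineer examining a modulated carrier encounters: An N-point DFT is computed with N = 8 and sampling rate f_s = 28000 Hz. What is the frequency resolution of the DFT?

DFT frequency resolution = f_s / N
= 28000 / 8 = 3500 Hz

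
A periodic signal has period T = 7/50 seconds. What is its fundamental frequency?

The fundamental frequency is the reciprocal of the period.
f = 1/T = 1/(7/50) = 50/7 Hz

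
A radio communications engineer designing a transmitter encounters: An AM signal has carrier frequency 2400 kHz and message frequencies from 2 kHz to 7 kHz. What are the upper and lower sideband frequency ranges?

Upper sideband (USB) = fc + [fm_low, fm_high] = 2400 + [2, 7] = [2402, 2407] kHz
Lower sideband (LSB) = fc - [fm_high, fm_low] = 2400 - [7, 2] = [2393, 2398] kHz
Total occupied spectrum: 2393 kHz to 2407 kHz (plus carrier at 2400 kHz)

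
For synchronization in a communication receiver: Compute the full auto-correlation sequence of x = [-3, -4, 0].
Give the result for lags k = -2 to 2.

r_xx[k] = sum_m x[m]*x[m+k], indexed from 0, for k = -2 to 2:
  r_xx[-2] = x[2]*x[0] = 0
  r_xx[-1] = x[1]*x[0] + x[2]*x[1] = 12
  r_xx[0] = x[0]*x[0] + x[1]*x[1] + x[2]*x[2] = 25
  r_xx[1] = x[0]*x[1] + x[1]*x[2] = 12
  r_xx[2] = x[0]*x[2] = 0
r_xx = [0, 12, 25, 12, 0]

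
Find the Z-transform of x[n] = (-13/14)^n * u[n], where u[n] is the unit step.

The Z-transform of a^n * u[n] is z/(z-a) for |z| > |a|.
Here a = -13/14, so X(z) = z/(z - (-13/14)) = 14z/(14z + 13)
ROC: |z| > 13/14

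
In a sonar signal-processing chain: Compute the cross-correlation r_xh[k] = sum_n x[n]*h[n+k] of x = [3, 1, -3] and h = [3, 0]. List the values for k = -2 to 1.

Both sequences indexed from 0 and zero outside their support.
Lags with overlap: k = -2 to 1.
  r_xh[-2] = x[2]*h[0] = -9
  r_xh[-1] = x[1]*h[0] + x[2]*h[1] = 3
  r_xh[0] = x[0]*h[0] + x[1]*h[1] = 9
  r_xh[1] = x[0]*h[1] = 0
r_xh = [-9, 3, 9, 0] (for k = -2, ..., 1)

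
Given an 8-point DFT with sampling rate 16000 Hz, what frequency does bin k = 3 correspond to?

The frequency of DFT bin k is: f_k = k * f_s / N
f_3 = 3 * 16000 / 8 = 6000 Hz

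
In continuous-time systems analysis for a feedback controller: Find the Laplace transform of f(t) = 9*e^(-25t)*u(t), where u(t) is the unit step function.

Standard Laplace transform pair:
e^(-at)*u(t) <-> 1/(s+a)
With a = 25: L{9*e^(-25t)*u(t)} = 9/(s+25), ROC: Re(s) > -25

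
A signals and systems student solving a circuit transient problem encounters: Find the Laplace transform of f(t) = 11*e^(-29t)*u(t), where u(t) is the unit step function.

Standard Laplace transform pair:
e^(-at)*u(t) <-> 1/(s+a)
With a = 29: L{11*e^(-29t)*u(t)} = 11/(s+29), ROC: Re(s) > -29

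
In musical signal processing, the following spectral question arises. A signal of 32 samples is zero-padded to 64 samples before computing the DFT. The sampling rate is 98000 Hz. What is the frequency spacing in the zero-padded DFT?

Original DFT: N = 32, resolution = f_s/N = 98000/32 = 6125/2 Hz
Zero-padded DFT: N = 64, resolution = f_s/N = 98000/64 = 6125/4 Hz
Zero-padding interpolates the spectrum (finer frequency grid)
but does NOT improve the true spectral resolution (ability to resolve close frequencies).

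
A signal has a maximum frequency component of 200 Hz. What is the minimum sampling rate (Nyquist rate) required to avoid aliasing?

By the Nyquist-Shannon sampling theorem,
the minimum sampling rate (Nyquist rate) must be at least 2 * f_max.
Nyquist rate = 2 * 200 Hz = 400 Hz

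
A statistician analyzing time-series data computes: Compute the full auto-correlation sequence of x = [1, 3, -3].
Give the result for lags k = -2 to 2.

r_xx[k] = sum_m x[m]*x[m+k], indexed from 0, for k = -2 to 2:
  r_xx[-2] = x[2]*x[0] = -3
  r_xx[-1] = x[1]*x[0] + x[2]*x[1] = -6
  r_xx[0] = x[0]*x[0] + x[1]*x[1] + x[2]*x[2] = 19
  r_xx[1] = x[0]*x[1] + x[1]*x[2] = -6
  r_xx[2] = x[0]*x[2] = -3
r_xx = [-3, -6, 19, -6, -3]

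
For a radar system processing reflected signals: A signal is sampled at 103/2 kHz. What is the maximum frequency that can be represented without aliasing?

The maximum frequency that can be represented without aliasing
is the Nyquist frequency: f_max = f_s / 2 = 103/2 kHz / 2 = 103/4 kHz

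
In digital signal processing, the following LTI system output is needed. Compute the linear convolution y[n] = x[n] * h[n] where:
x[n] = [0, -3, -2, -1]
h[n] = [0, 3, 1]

y[n] = sum_k x[k]*h[n-k]. Output length = len(x) + len(h) - 1 = 4 + 3 - 1 = 6.
y[0] = 0*0 = 0
y[1] = -3*0 + 0*3 = 0
y[2] = -2*0 + -3*3 + 0*1 = -9
y[3] = -1*0 + -2*3 + -3*1 = -9
y[4] = -1*3 + -2*1 = -5
y[5] = -1*1 = -1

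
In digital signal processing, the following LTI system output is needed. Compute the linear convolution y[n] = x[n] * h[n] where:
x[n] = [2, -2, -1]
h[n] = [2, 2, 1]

y[n] = sum_k x[k]*h[n-k]. Output length = len(x) + len(h) - 1 = 3 + 3 - 1 = 5.
y[0] = 2*2 = 4
y[1] = -2*2 + 2*2 = 0
y[2] = -1*2 + -2*2 + 2*1 = -4
y[3] = -1*2 + -2*1 = -4
y[4] = -1*1 = -1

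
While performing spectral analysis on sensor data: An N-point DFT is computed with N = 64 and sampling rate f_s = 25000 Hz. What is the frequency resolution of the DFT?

DFT frequency resolution = f_s / N
= 25000 / 64 = 3125/8 Hz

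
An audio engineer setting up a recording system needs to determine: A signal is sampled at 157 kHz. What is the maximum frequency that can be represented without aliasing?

The maximum frequency that can be represented without aliasing
is the Nyquist frequency: f_max = f_s / 2 = 157 kHz / 2 = 157/2 kHz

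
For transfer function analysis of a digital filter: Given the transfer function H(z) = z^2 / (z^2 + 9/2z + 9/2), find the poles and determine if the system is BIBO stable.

Poles are roots of the denominator: z^2 + 9/2z + 9/2 = 0.
Quadratic formula: z = [-(9/2) +/- sqrt((9/2)^2 - 4*(9/2))] / 2
Discriminant = 81/4 - 18 = 9/4; sqrt = 3/2.
z = (-9/2 +/- 3/2) / 2 => z = -3/2 or z = -3.
|p1| = 3, |p2| = 3/2.
For BIBO stability, all poles must lie inside the unit circle (|p| < 1).
System is UNSTABLE since at least one |p| >= 1.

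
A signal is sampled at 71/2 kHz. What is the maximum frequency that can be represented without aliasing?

The maximum frequency that can be represented without aliasing
is the Nyquist frequency: f_max = f_s / 2 = 71/2 kHz / 2 = 71/4 kHz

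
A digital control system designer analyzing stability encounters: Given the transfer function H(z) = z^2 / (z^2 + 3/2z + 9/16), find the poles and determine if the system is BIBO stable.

Poles are roots of the denominator: z^2 + 3/2z + 9/16 = 0.
Quadratic formula: z = [-(3/2) +/- sqrt((3/2)^2 - 4*(9/16))] / 2
Discriminant = 9/4 - 9/4 = 0; sqrt = 0.
z = (-3/2 +/- 0) / 2 = -3/4 (repeated root).
|p1| = 3/4, |p2| = 3/4.
For BIBO stability, all poles must lie inside the unit circle (|p| < 1).
System is STABLE since both |p| < 1.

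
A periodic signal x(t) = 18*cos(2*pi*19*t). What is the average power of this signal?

Average power of A*cos(wt) is A^2/2.
P = 18^2 / 2 = 324/2 = 162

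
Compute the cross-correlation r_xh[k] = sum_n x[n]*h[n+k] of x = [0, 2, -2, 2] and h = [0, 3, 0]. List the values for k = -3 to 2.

Both sequences indexed from 0 and zero outside their support.
Lags with overlap: k = -3 to 2.
  r_xh[-3] = x[3]*h[0] = 0
  r_xh[-2] = x[2]*h[0] + x[3]*h[1] = 6
  r_xh[-1] = x[1]*h[0] + x[2]*h[1] + x[3]*h[2] = -6
  r_xh[0] = x[0]*h[0] + x[1]*h[1] + x[2]*h[2] = 6
  r_xh[1] = x[0]*h[1] + x[1]*h[2] = 0
  r_xh[2] = x[0]*h[2] = 0
r_xh = [0, 6, -6, 6, 0, 0] (for k = -3, ..., 2)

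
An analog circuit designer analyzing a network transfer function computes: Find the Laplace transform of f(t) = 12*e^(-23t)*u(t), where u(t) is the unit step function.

Standard Laplace transform pair:
e^(-at)*u(t) <-> 1/(s+a)
With a = 23: L{12*e^(-23t)*u(t)} = 12/(s+23), ROC: Re(s) > -23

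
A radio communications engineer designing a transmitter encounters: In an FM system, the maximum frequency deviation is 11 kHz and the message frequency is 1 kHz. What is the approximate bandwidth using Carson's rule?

Carson's rule: BW = 2*(delta_f + f_m)
= 2*(11 + 1) kHz = 24 kHz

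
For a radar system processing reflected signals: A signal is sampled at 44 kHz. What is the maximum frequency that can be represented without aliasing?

The maximum frequency that can be represented without aliasing
is the Nyquist frequency: f_max = f_s / 2 = 44 kHz / 2 = 22 kHz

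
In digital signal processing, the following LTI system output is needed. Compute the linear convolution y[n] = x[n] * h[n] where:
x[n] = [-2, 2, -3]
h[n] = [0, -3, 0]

y[n] = sum_k x[k]*h[n-k]. Output length = len(x) + len(h) - 1 = 3 + 3 - 1 = 5.
y[0] = -2*0 = 0
y[1] = 2*0 + -2*-3 = 6
y[2] = -3*0 + 2*-3 + -2*0 = -6
y[3] = -3*-3 + 2*0 = 9
y[4] = -3*0 = 0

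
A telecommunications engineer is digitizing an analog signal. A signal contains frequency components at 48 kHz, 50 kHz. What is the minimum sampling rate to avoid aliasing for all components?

The highest frequency component is f_max = 50 kHz.
Nyquist rate = 2 * f_max = 2 * 50 kHz = 100 kHz.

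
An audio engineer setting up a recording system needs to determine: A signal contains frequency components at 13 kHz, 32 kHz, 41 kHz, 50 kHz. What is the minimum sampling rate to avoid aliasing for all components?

The highest frequency component is f_max = 50 kHz.
Nyquist rate = 2 * f_max = 2 * 50 kHz = 100 kHz.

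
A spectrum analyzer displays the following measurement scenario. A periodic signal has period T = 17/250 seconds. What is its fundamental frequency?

The fundamental frequency is the reciprocal of the period.
f = 1/T = 1/(17/250) = 250/17 Hz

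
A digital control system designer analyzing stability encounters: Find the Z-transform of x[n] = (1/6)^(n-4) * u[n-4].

Time-shifting property: if X(z) = Z{x[n]}, then Z{x[n-d]} = z^(-d) * X(z)
X(z) = z/(z - 1/6) for x[n] = (1/6)^n * u[n]
Z{x[n-4]} = z^(-4) * z/(z - 1/6) = z^(-3)/(z - 1/6)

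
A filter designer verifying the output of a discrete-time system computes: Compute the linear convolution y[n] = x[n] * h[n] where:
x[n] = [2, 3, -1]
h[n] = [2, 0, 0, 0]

y[n] = sum_k x[k]*h[n-k]. Output length = len(x) + len(h) - 1 = 3 + 4 - 1 = 6.
y[0] = 2*2 = 4
y[1] = 3*2 + 2*0 = 6
y[2] = -1*2 + 3*0 + 2*0 = -2
y[3] = -1*0 + 3*0 + 2*0 = 0
y[4] = -1*0 + 3*0 = 0
y[5] = -1*0 = 0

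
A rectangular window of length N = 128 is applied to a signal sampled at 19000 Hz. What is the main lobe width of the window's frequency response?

For a rectangular window of length N,
the main lobe width in frequency is 2*f_s/N.
= 2*19000/128 = 2375/8 Hz
This determines the minimum frequency separation for resolving two sinusoids.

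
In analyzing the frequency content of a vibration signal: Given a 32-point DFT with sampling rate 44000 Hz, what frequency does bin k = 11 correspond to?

The frequency of DFT bin k is: f_k = k * f_s / N
f_11 = 11 * 44000 / 32 = 15125 Hz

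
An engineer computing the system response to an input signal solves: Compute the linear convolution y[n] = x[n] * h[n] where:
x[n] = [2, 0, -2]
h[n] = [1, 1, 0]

y[n] = sum_k x[k]*h[n-k]. Output length = len(x) + len(h) - 1 = 3 + 3 - 1 = 5.
y[0] = 2*1 = 2
y[1] = 0*1 + 2*1 = 2
y[2] = -2*1 + 0*1 + 2*0 = -2
y[3] = -2*1 + 0*0 = -2
y[4] = -2*0 = 0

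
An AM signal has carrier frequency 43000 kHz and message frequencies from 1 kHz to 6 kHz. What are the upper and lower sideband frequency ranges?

Upper sideband (USB) = fc + [fm_low, fm_high] = 43000 + [1, 6] = [43001, 43006] kHz
Lower sideband (LSB) = fc - [fm_high, fm_low] = 43000 - [6, 1] = [42994, 42999] kHz
Total occupied spectrum: 42994 kHz to 43006 kHz (plus carrier at 43000 kHz)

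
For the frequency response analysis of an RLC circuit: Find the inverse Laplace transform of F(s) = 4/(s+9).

Standard pair: k/(s+a) <-> k*e^(-at)*u(t)
With k=4, a=9: f(t) = 4*e^(-9t)*u(t)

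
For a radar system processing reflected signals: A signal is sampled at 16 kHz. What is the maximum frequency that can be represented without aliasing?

The maximum frequency that can be represented without aliasing
is the Nyquist frequency: f_max = f_s / 2 = 16 kHz / 2 = 8 kHz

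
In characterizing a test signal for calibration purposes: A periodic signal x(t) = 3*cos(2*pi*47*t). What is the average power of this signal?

Average power of A*cos(wt) is A^2/2.
P = 3^2 / 2 = 9/2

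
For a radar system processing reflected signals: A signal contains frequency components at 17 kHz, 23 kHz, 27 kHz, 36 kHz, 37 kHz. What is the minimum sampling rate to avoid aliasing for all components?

The highest frequency component is f_max = 37 kHz.
Nyquist rate = 2 * f_max = 2 * 37 kHz = 74 kHz.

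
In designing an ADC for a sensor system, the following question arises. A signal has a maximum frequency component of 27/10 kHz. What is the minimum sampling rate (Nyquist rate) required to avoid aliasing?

By the Nyquist-Shannon sampling theorem,
the minimum sampling rate (Nyquist rate) must be at least 2 * f_max.
Nyquist rate = 2 * 27/10 kHz = 27/5 kHz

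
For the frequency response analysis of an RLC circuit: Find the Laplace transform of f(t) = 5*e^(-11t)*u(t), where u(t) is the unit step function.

Standard Laplace transform pair:
e^(-at)*u(t) <-> 1/(s+a)
With a = 11: L{5*e^(-11t)*u(t)} = 5/(s+11), ROC: Re(s) > -11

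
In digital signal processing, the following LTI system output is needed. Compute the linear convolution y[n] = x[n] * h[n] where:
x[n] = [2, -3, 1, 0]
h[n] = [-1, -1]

y[n] = sum_k x[k]*h[n-k]. Output length = len(x) + len(h) - 1 = 4 + 2 - 1 = 5.
y[0] = 2*-1 = -2
y[1] = -3*-1 + 2*-1 = 1
y[2] = 1*-1 + -3*-1 = 2
y[3] = 0*-1 + 1*-1 = -1
y[4] = 0*-1 = 0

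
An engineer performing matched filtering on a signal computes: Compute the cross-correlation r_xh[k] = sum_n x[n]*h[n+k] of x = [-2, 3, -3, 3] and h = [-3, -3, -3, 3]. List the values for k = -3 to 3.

Both sequences indexed from 0 and zero outside their support.
Lags with overlap: k = -3 to 3.
  r_xh[-3] = x[3]*h[0] = -9
  r_xh[-2] = x[2]*h[0] + x[3]*h[1] = 0
  r_xh[-1] = x[1]*h[0] + x[2]*h[1] + x[3]*h[2] = -9
  r_xh[0] = x[0]*h[0] + x[1]*h[1] + x[2]*h[2] + x[3]*h[3] = 15
  r_xh[1] = x[0]*h[1] + x[1]*h[2] + x[2]*h[3] = -12
  r_xh[2] = x[0]*h[2] + x[1]*h[3] = 15
  r_xh[3] = x[0]*h[3] = -6
r_xh = [-9, 0, -9, 15, -12, 15, -6] (for k = -3, ..., 3)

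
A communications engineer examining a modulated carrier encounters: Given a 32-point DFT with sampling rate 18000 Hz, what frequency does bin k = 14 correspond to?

The frequency of DFT bin k is: f_k = k * f_s / N
f_14 = 14 * 18000 / 32 = 7875 Hz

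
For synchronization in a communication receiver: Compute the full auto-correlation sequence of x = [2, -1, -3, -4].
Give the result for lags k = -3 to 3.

r_xx[k] = sum_m x[m]*x[m+k], indexed from 0, for k = -3 to 3:
  r_xx[-3] = x[3]*x[0] = -8
  r_xx[-2] = x[2]*x[0] + x[3]*x[1] = -2
  r_xx[-1] = x[1]*x[0] + x[2]*x[1] + x[3]*x[2] = 13
  r_xx[0] = x[0]*x[0] + x[1]*x[1] + x[2]*x[2] + x[3]*x[3] = 30
  r_xx[1] = x[0]*x[1] + x[1]*x[2] + x[2]*x[3] = 13
  r_xx[2] = x[0]*x[2] + x[1]*x[3] = -2
  r_xx[3] = x[0]*x[3] = -8
r_xx = [-8, -2, 13, 30, 13, -2, -8]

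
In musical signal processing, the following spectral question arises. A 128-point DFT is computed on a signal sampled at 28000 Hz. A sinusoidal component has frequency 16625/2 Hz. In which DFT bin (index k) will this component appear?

DFT frequency resolution = f_s/N = 28000/128 = 875/4 Hz
Bin index k = f_signal / resolution = 16625/2 / 875/4 = 38
The signal frequency 16625/2 Hz falls in DFT bin k = 38.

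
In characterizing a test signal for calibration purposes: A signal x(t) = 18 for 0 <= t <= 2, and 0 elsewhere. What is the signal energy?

Energy = integral of |x(t)|^2 dt over the signal duration
= 18^2 * 2 = 324 * 2 = 648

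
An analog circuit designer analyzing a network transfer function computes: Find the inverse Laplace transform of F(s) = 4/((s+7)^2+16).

Standard pair: w/((s+a)^2+w^2) <-> e^(-at)*sin(wt)*u(t)
With a=7, w=4: f(t) = e^(-7t)*sin(4t)*u(t)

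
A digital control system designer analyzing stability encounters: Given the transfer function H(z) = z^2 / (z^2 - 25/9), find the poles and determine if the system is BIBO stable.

Poles are roots of the denominator: z^2 - 25/9 = 0.
Quadratic formula: z = [-(0) +/- sqrt((0)^2 - 4*(-25/9))] / 2
Discriminant = 0 + 100/9 = 100/9; sqrt = 10/3.
z = (0 +/- 10/3) / 2 => z = 5/3 or z = -5/3.
|p1| = 5/3, |p2| = 5/3.
For BIBO stability, all poles must lie inside the unit circle (|p| < 1).
System is UNSTABLE since at least one |p| >= 1.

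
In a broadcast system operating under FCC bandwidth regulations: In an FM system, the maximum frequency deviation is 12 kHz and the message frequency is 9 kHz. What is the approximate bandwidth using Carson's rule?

Carson's rule: BW = 2*(delta_f + f_m)
= 2*(12 + 9) kHz = 42 kHz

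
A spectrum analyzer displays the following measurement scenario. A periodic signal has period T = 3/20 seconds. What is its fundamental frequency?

The fundamental frequency is the reciprocal of the period.
f = 1/T = 1/(3/20) = 20/3 Hz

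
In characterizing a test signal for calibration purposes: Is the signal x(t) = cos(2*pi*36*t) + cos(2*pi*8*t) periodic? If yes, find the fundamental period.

f1 = 36 Hz, f2 = 8 Hz
Period T1 = 1/36, T2 = 1/8
Ratio T1/T2 = 8/36, which is rational.
The signal is periodic with fundamental period T = 1/GCD(36,8) = 1/4 s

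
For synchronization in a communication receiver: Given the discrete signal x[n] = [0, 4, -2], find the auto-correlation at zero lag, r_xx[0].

The auto-correlation at zero lag r_xx[0] equals the signal energy.
r_xx[0] = sum of x[n]^2 = 0^2 + 4^2 + (-2)^2
= 0 + 16 + 4 = 20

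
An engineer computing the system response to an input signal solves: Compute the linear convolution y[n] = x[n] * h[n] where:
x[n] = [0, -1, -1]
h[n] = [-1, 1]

y[n] = sum_k x[k]*h[n-k]. Output length = len(x) + len(h) - 1 = 3 + 2 - 1 = 4.
y[0] = 0*-1 = 0
y[1] = -1*-1 + 0*1 = 1
y[2] = -1*-1 + -1*1 = 0
y[3] = -1*1 = -1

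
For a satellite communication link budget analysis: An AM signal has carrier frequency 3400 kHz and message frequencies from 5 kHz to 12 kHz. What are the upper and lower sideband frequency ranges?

Upper sideband (USB) = fc + [fm_low, fm_high] = 3400 + [5, 12] = [3405, 3412] kHz
Lower sideband (LSB) = fc - [fm_high, fm_low] = 3400 - [12, 5] = [3388, 3395] kHz
Total occupied spectrum: 3388 kHz to 3412 kHz (plus carrier at 3400 kHz)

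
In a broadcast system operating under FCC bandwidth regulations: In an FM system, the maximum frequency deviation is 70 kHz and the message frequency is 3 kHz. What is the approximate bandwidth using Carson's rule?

Carson's rule: BW = 2*(delta_f + f_m)
= 2*(70 + 3) kHz = 146 kHz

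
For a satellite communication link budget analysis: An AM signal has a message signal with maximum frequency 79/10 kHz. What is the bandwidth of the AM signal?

In AM (double-sideband), the bandwidth is twice the message frequency.
BW = 2 * f_m = 2 * 79/10 kHz = 79/5 kHz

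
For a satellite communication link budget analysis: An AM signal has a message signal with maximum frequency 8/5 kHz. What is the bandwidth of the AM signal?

In AM (double-sideband), the bandwidth is twice the message frequency.
BW = 2 * f_m = 2 * 8/5 kHz = 16/5 kHz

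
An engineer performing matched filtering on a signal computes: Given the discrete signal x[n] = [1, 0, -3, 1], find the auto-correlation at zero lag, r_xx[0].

The auto-correlation at zero lag r_xx[0] equals the signal energy.
r_xx[0] = sum of x[n]^2 = 1^2 + 0^2 + (-3)^2 + 1^2
= 1 + 0 + 9 + 1 = 11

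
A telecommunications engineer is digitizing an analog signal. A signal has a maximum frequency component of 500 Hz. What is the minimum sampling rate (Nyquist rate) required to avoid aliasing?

By the Nyquist-Shannon sampling theorem,
the minimum sampling rate (Nyquist rate) must be at least 2 * f_max.
Nyquist rate = 2 * 500 Hz = 1000 Hz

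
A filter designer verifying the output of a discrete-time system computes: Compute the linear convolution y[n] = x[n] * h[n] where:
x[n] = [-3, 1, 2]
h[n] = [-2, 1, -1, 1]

y[n] = sum_k x[k]*h[n-k]. Output length = len(x) + len(h) - 1 = 3 + 4 - 1 = 6.
y[0] = -3*-2 = 6
y[1] = 1*-2 + -3*1 = -5
y[2] = 2*-2 + 1*1 + -3*-1 = 0
y[3] = 2*1 + 1*-1 + -3*1 = -2
y[4] = 2*-1 + 1*1 = -1
y[5] = 2*1 = 2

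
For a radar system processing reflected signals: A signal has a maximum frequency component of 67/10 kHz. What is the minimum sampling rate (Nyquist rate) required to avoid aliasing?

By the Nyquist-Shannon sampling theorem,
the minimum sampling rate (Nyquist rate) must be at least 2 * f_max.
Nyquist rate = 2 * 67/10 kHz = 67/5 kHz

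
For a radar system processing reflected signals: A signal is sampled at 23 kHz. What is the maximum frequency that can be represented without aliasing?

The maximum frequency that can be represented without aliasing
is the Nyquist frequency: f_max = f_s / 2 = 23 kHz / 2 = 23/2 kHz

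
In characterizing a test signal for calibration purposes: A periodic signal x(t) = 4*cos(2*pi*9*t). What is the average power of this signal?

Average power of A*cos(wt) is A^2/2.
P = 4^2 / 2 = 16/2 = 8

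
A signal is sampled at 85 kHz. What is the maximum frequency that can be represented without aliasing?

The maximum frequency that can be represented without aliasing
is the Nyquist frequency: f_max = f_s / 2 = 85 kHz / 2 = 85/2 kHz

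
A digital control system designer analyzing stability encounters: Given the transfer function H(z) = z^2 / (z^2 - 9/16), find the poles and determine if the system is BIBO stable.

Poles are roots of the denominator: z^2 - 9/16 = 0.
Quadratic formula: z = [-(0) +/- sqrt((0)^2 - 4*(-9/16))] / 2
Discriminant = 0 + 9/4 = 9/4; sqrt = 3/2.
z = (0 +/- 3/2) / 2 => z = 3/4 or z = -3/4.
|p1| = 3/4, |p2| = 3/4.
For BIBO stability, all poles must lie inside the unit circle (|p| < 1).
System is STABLE since both |p| < 1.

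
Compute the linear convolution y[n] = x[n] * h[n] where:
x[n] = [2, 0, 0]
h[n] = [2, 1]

y[n] = sum_k x[k]*h[n-k]. Output length = len(x) + len(h) - 1 = 3 + 2 - 1 = 4.
y[0] = 2*2 = 4
y[1] = 0*2 + 2*1 = 2
y[2] = 0*2 + 0*1 = 0
y[3] = 0*1 = 0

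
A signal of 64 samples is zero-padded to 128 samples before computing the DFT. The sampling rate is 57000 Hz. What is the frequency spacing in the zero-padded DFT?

Original DFT: N = 64, resolution = f_s/N = 57000/64 = 7125/8 Hz
Zero-padded DFT: N = 128, resolution = f_s/N = 57000/128 = 7125/16 Hz
Zero-padding interpolates the spectrum (finer frequency grid)
but does NOT improve the true spectral resolution (ability to resolve close frequencies).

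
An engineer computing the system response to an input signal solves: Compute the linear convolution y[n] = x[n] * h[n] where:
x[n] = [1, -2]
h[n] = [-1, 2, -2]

y[n] = sum_k x[k]*h[n-k]. Output length = len(x) + len(h) - 1 = 2 + 3 - 1 = 4.
y[0] = 1*-1 = -1
y[1] = -2*-1 + 1*2 = 4
y[2] = -2*2 + 1*-2 = -6
y[3] = -2*-2 = 4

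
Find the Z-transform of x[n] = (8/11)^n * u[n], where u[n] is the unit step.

The Z-transform of a^n * u[n] is z/(z-a) for |z| > |a|.
Here a = 8/11, so X(z) = z/(z - (8/11)) = 11z/(11z - 8)
ROC: |z| > 8/11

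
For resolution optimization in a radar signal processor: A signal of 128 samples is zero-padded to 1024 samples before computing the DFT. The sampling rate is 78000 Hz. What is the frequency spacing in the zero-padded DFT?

Original DFT: N = 128, resolution = f_s/N = 78000/128 = 4875/8 Hz
Zero-padded DFT: N = 1024, resolution = f_s/N = 78000/1024 = 4875/64 Hz
Zero-padding interpolates the spectrum (finer frequency grid)
but does NOT improve the true spectral resolution (ability to resolve close frequencies).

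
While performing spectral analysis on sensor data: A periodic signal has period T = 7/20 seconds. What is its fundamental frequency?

The fundamental frequency is the reciprocal of the period.
f = 1/T = 1/(7/20) = 20/7 Hz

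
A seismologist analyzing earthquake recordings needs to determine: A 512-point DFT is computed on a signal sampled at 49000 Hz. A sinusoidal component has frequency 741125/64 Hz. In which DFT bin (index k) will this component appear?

DFT frequency resolution = f_s/N = 49000/512 = 6125/64 Hz
Bin index k = f_signal / resolution = 741125/64 / 6125/64 = 121
The signal frequency 741125/64 Hz falls in DFT bin k = 121.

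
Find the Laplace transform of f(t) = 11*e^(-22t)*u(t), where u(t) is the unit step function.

Standard Laplace transform pair:
e^(-at)*u(t) <-> 1/(s+a)
With a = 22: L{11*e^(-22t)*u(t)} = 11/(s+22), ROC: Re(s) > -22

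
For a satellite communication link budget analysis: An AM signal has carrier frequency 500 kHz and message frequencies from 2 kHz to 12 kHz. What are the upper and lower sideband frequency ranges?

Upper sideband (USB) = fc + [fm_low, fm_high] = 500 + [2, 12] = [502, 512] kHz
Lower sideband (LSB) = fc - [fm_high, fm_low] = 500 - [12, 2] = [488, 498] kHz
Total occupied spectrum: 488 kHz to 512 kHz (plus carrier at 500 kHz)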